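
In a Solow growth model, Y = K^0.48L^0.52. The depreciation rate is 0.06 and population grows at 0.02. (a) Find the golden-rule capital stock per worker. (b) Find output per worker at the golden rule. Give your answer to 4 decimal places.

Break-even investment rate: n + δ = 0.02 + 0.06 = 0.08.
At the golden rule the marginal product of capital equals n+δ: 0.48·k^(0.48−1) = 0.08. Solving, k_gold = (0.48/0.08)^(1/0.52) ≈ 31.3650.
y_gold = 31.3650^0.48 ≈ 5.2275.

(a) k_gold ≈ 31.3650; (b) y_gold ≈ 5.2275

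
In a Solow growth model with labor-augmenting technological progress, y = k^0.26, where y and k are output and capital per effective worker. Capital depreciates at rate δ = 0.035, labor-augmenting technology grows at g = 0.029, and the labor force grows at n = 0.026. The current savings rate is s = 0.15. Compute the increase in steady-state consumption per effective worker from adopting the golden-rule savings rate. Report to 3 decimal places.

The effective depreciation rate is n + g + δ = 0.026 + 0.029 + 0.035 = 0.09.
Current steady state (s = 0.15): k* = (0.15/0.09)^(1/0.74) ≈ 1.9943, y* = 1.9943^0.26 ≈ 1.1966, c* = (1−0.15)·1.1966 ≈ 1.0171.
Maximizing c = f(k) − (n+g+δ)·k gives f'(k) = n+g+δ, i.e. 0.26·k^(0.26−1) = 0.09, so k_gold = (0.26/0.09)^(1/0.74) ≈ 4.1938.
y_gold = 4.1938^0.26 ≈ 1.4517, c_gold = y_gold − 0.09·k_gold ≈ 1.0743.
Gain: Δc = 1.0743 − 1.0171 ≈ 0.0572.

Δc ≈ 0.057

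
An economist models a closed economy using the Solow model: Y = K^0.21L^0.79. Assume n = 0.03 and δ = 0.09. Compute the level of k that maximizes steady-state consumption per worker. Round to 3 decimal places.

Capital per worker breaks even when investment replaces (n + δ)·k; here n + δ = 0.12.
At the golden rule the marginal product of capital equals n+δ: 0.21·k^(0.21−1) = 0.12. Solving, k_gold = (0.21/0.12)^(1/0.79) ≈ 2.0307.

k_gold ≈ 2.031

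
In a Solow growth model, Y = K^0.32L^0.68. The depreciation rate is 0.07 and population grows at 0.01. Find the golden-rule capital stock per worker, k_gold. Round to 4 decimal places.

k_gold ≈ 7.6804

The effective depreciation rate is n + δ = 0.01 + 0.07 = 0.08.
At the golden rule the marginal product of capital equals n+δ: 0.32·k^(0.32−1) = 0.08. Solving, k_gold = (0.32/0.08)^(1/0.68) ≈ 7.6804.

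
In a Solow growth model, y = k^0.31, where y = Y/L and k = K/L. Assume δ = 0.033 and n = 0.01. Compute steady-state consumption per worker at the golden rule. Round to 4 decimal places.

c_gold ≈ 1.6760

Capital per worker breaks even when investment replaces (n + δ)·k; here n + δ = 0.043.
Maximizing c = f(k) − (n+δ)·k gives f'(k) = n+δ, i.e. 0.31·k^(0.31−1) = 0.043, so k_gold = (0.31/0.043)^(1/0.69) ≈ 17.5115.
y_gold = 17.5115^0.31 ≈ 2.4290.
c_gold = y_gold − (n+δ)·k_gold = 2.4290 − 0.043·17.5115 ≈ 1.6760.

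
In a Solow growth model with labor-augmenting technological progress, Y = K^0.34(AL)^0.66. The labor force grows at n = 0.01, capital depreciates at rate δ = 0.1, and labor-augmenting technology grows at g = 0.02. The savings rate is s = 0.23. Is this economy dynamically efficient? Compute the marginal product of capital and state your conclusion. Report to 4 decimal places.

The effective depreciation rate is n + g + δ = 0.01 + 0.02 + 0.1 = 0.13.
Steady-state k*: s·k^0.34 = 0.13·k gives k* = (0.23/0.13)^(1/0.66) ≈ 2.3737.
MPK = 0.34·2.3737^(-0.66) ≈ 0.1922.
MPK > n+g+δ = 0.13, so the economy is dynamically efficient (under-saving).

dynamically efficient; MPK ≈ 0.1922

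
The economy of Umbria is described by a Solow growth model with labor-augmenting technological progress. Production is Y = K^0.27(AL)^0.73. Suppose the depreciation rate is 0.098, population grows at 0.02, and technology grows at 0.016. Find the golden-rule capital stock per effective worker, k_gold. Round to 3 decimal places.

The effective depreciation rate is n + g + δ = 0.02 + 0.016 + 0.098 = 0.134.
At the golden rule the marginal product of capital equals n+g+δ: 0.27·k^(0.27−1) = 0.134. Solving, k_gold = (0.27/0.134)^(1/0.73) ≈ 2.6109.

k_gold ≈ 2.611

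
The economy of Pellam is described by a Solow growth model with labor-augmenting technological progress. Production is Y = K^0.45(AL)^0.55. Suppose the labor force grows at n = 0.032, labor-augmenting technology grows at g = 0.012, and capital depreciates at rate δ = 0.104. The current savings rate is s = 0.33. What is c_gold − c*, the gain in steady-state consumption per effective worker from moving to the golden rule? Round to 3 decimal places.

Capital per effective worker breaks even when investment replaces (n + g + δ)·k; here n + g + δ = 0.148.
Current steady state (s = 0.33): k* = (0.33/0.148)^(1/0.55) ≈ 4.2972, y* = 4.2972^0.45 ≈ 1.9272, c* = (1−0.33)·1.9272 ≈ 1.2912.
Maximizing c = f(k) − (n+g+δ)·k gives f'(k) = n+g+δ, i.e. 0.45·k^(0.45−1) = 0.148, so k_gold = (0.45/0.148)^(1/0.55) ≈ 7.5525.
y_gold = 7.5525^0.45 ≈ 2.4839, c_gold = y_gold − 0.148·k_gold ≈ 1.3662.
Gain: Δc = 1.3662 − 1.2912 ≈ 0.0749.

Δc ≈ 0.075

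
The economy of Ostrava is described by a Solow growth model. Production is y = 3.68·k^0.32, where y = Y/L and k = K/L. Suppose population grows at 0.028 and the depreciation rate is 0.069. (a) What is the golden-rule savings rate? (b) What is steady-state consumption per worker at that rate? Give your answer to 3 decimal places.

(a) s_gold = 0.320; (b) c_gold ≈ 8.102

Break-even investment rate: n + δ = 0.028 + 0.069 = 0.097.
For Cobb-Douglas, s_gold equals capital's share: s_gold = 0.32.
Maximizing c = f(k) − (n+δ)·k gives f'(k) = n+δ, i.e. 0.32·3.68·k^(0.32−1) = 0.097, so k_gold = (0.32·3.68/0.097)^(1/0.68) ≈ 39.3052.
y_gold = 3.68·39.3052^0.32 ≈ 11.9144; c_gold = (1−0.32)·y_gold ≈ 8.1018.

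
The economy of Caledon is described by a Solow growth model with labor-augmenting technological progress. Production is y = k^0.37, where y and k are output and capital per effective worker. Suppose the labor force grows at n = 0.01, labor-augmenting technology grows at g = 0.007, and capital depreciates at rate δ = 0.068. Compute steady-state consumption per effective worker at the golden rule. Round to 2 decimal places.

Capital per effective worker breaks even when investment replaces (n + g + δ)·k; here n + g + δ = 0.085.
Setting f'(k) = n+g+δ gives 0.37·k^(0.37−1) = 0.085, hence k_gold = (0.37/0.085)^(1/0.63) ≈ 10.3262.
y_gold = 10.3262^0.37 ≈ 2.3722.
c_gold = y_gold − (n+g+δ)·k_gold = 2.3722 − 0.085·10.3262 ≈ 1.4945.

c_gold ≈ 1.49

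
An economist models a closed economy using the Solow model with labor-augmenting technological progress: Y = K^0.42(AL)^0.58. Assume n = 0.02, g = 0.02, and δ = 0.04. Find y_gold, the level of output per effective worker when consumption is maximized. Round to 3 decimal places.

Break-even investment rate: n + g + δ = 0.02 + 0.02 + 0.04 = 0.08.
Setting f'(k) = n+g+δ gives 0.42·k^(0.42−1) = 0.08, hence k_gold = (0.42/0.08)^(1/0.58) ≈ 17.4443.
Output: y_gold = k_gold^0.42 = 17.4443^0.42 ≈ 3.3227.

y_gold ≈ 3.323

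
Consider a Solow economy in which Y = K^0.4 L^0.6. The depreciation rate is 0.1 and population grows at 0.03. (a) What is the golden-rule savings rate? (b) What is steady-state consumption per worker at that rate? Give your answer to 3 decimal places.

Break-even investment rate: n + δ = 0.03 + 0.1 = 0.13.
For Cobb-Douglas, s_gold equals capital's share: s_gold = 0.4.
At the golden rule the marginal product of capital equals n+δ: 0.4·k^(0.4−1) = 0.13. Solving, k_gold = (0.4/0.13)^(1/0.6) ≈ 6.5092.
y_gold = 6.5092^0.4 ≈ 2.1155; c_gold = (1−0.4)·y_gold ≈ 1.2693.

(a) s_gold = 0.400; (b) c_gold ≈ 1.269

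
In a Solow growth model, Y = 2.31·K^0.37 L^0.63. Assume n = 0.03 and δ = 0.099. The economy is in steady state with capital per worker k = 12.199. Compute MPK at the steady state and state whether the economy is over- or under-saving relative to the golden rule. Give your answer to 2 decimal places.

under-saving; MPK ≈ 0.18

n + δ = 0.03 + 0.099 = 0.129.
MPK = 0.37·2.31·k^(0.37−1) = 0.37·2.31·12.199^(-0.63) ≈ 0.1768.
MPK > 0.129, so the economy is dynamically efficient (under-saving).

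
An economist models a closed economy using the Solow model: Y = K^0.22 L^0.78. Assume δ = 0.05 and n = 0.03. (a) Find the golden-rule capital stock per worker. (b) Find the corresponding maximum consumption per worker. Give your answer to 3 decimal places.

(a) k_gold ≈ 3.658; (b) c_gold ≈ 1.038

Capital per worker breaks even when investment replaces (n + δ)·k; here n + δ = 0.08.
Maximizing c = f(k) − (n+δ)·k gives f'(k) = n+δ, i.e. 0.22·k^(0.22−1) = 0.08, so k_gold = (0.22/0.08)^(1/0.78) ≈ 3.6580.
y_gold = 3.6580^0.22 ≈ 1.3302; c_gold = y_gold − 0.08·k_gold ≈ 1.0375.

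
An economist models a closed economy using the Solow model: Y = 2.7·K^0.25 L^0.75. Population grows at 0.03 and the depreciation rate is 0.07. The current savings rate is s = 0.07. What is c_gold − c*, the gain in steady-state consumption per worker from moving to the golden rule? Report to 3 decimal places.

Capital per worker breaks even when investment replaces (n + δ)·k; here n + δ = 0.1.
Current steady state (s = 0.07): k* = (0.07·2.7/0.1)^(1/0.75) ≈ 2.3368, y* = 2.7·2.3368^0.25 ≈ 3.3382, c* = (1−0.07)·3.3382 ≈ 3.1046.
Maximizing c = f(k) − (n+δ)·k gives f'(k) = n+δ, i.e. 0.25·2.7·k^(0.25−1) = 0.1, so k_gold = (0.25·2.7/0.1)^(1/0.75) ≈ 12.7567.
y_gold = 2.7·12.7567^0.25 ≈ 5.1027, c_gold = y_gold − 0.1·k_gold ≈ 3.8270.
Gain: Δc = 3.8270 − 3.1046 ≈ 0.7224.

Δc ≈ 0.722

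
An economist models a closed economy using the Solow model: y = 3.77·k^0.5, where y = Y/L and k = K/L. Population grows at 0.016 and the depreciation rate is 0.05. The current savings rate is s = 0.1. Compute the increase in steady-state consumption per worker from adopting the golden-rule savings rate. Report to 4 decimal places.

Break-even investment rate: n + δ = 0.016 + 0.05 = 0.066.
Current steady state (s = 0.1): k* = (0.1·3.77/0.066)^(1/0.5) ≈ 32.6283, y* = 3.77·32.6283^0.5 ≈ 21.5347, c* = (1−0.1)·21.5347 ≈ 19.3812.
At the golden rule the marginal product of capital equals n+δ: 0.5·3.77·k^(0.5−1) = 0.066. Solving, k_gold = (0.5·3.77/0.066)^(1/0.5) ≈ 815.7082.
y_gold = 3.77·815.7082^0.5 ≈ 107.6735, c_gold = y_gold − 0.066·k_gold ≈ 53.8367.
Gain: Δc = 53.8367 − 19.3812 ≈ 34.4555.

Δc ≈ 34.4555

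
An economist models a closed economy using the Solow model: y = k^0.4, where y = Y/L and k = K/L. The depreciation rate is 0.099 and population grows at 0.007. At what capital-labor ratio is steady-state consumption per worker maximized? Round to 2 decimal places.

Break-even investment rate: n + δ = 0.007 + 0.099 = 0.106.
At the golden rule the marginal product of capital equals n+δ: 0.4·k^(0.4−1) = 0.106. Solving, k_gold = (0.4/0.106)^(1/0.6) ≈ 9.1465.

k_gold ≈ 9.15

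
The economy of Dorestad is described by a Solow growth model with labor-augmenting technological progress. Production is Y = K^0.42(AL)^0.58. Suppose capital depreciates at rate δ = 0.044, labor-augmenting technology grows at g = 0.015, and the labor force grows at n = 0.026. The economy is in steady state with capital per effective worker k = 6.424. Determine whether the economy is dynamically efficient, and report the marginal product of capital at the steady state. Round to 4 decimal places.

Capital per effective worker breaks even when investment replaces (n + g + δ)·k; here n + g + δ = 0.085.
MPK = 0.42·k^(0.42−1) = 0.42·6.424^(-0.58) ≈ 0.1428.
MPK > 0.085, so the economy is dynamically efficient (under-saving).

dynamically efficient; MPK ≈ 0.1428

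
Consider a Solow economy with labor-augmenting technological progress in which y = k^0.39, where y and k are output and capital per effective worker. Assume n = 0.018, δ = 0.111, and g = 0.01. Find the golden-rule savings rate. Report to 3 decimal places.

s_gold = 0.390

The effective depreciation rate is n + g + δ = 0.018 + 0.01 + 0.111 = 0.139.
At the golden rule MPK = n+g+δ, and in any Cobb-Douglas steady state s = (n+g+δ)·k/y = MPK·k/y = capital's share 0.39.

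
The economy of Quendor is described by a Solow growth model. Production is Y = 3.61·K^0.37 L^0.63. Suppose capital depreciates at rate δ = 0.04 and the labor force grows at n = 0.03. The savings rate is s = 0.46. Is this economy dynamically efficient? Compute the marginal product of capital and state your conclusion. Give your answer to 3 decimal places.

dynamically inefficient; MPK ≈ 0.056

n + δ = 0.03 + 0.04 = 0.07.
Steady-state k*: s·A·k^0.37 = 0.07·k gives k* = (0.46·3.61/0.07)^(1/0.63) ≈ 152.3368.
MPK = 0.37·3.61·152.3368^(-0.63) ≈ 0.0563.
MPK < n+δ = 0.07, so the economy is dynamically inefficient (over-saving).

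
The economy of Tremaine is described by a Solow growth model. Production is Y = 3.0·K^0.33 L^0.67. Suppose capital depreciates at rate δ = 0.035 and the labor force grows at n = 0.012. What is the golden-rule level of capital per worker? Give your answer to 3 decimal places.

k_gold ≈ 94.499

The effective depreciation rate is n + δ = 0.012 + 0.035 = 0.047.
Setting f'(k) = n+δ gives 0.33·3.0·k^(0.33−1) = 0.047, hence k_gold = (0.33·3.0/0.047)^(1/0.67) ≈ 94.4994.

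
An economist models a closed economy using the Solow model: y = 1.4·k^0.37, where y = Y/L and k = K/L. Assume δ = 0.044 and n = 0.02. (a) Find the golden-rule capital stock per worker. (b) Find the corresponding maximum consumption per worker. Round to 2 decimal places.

(a) k_gold ≈ 27.64; (b) c_gold ≈ 3.01

Capital per worker breaks even when investment replaces (n + δ)·k; here n + δ = 0.064.
Setting f'(k) = n+δ gives 0.37·1.4·k^(0.37−1) = 0.064, hence k_gold = (0.37·1.4/0.064)^(1/0.63) ≈ 27.6381.
y_gold = 1.4·27.6381^0.37 ≈ 4.7806; c_gold = y_gold − 0.064·k_gold ≈ 3.0118.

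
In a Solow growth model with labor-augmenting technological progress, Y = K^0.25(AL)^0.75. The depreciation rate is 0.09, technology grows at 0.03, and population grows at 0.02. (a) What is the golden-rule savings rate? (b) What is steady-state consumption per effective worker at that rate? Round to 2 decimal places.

(a) s_gold = 0.25; (b) c_gold ≈ 0.91

Break-even investment rate: n + g + δ = 0.02 + 0.03 + 0.09 = 0.14.
For Cobb-Douglas, s_gold equals capital's share: s_gold = 0.25.
Maximizing c = f(k) − (n+g+δ)·k gives f'(k) = n+g+δ, i.e. 0.25·k^(0.25−1) = 0.14, so k_gold = (0.25/0.14)^(1/0.75) ≈ 2.1665.
y_gold = 2.1665^0.25 ≈ 1.2132; c_gold = (1−0.25)·y_gold ≈ 0.9099.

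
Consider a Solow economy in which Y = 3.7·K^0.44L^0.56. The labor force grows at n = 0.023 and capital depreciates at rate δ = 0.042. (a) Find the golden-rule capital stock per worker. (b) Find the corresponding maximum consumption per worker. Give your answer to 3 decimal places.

(a) k_gold ≈ 314.595; (b) c_gold ≈ 26.026

The effective depreciation rate is n + δ = 0.023 + 0.042 = 0.065.
Golden rule sets MPK = n+δ: 0.44·3.7·k^(0.44−1) = 0.065, so k_gold = (0.44·3.7/0.065)^(1/0.56) ≈ 314.5950.
y_gold = 3.7·314.5950^0.44 ≈ 46.4743; c_gold = y_gold − 0.065·k_gold ≈ 26.0256.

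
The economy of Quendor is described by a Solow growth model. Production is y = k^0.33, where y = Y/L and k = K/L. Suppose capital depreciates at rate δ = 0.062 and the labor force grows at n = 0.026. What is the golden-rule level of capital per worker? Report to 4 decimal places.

k_gold ≈ 7.1906

Capital per worker breaks even when investment replaces (n + δ)·k; here n + δ = 0.088.
At the golden rule the marginal product of capital equals n+δ: 0.33·k^(0.33−1) = 0.088. Solving, k_gold = (0.33/0.088)^(1/0.67) ≈ 7.1906.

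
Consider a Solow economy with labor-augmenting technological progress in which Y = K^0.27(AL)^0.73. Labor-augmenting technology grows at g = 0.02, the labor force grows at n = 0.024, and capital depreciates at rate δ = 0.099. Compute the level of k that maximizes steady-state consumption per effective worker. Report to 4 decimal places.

k_gold ≈ 2.3885

Break-even investment rate: n + g + δ = 0.024 + 0.02 + 0.099 = 0.143.
Maximizing c = f(k) − (n+g+δ)·k gives f'(k) = n+g+δ, i.e. 0.27·k^(0.27−1) = 0.143, so k_gold = (0.27/0.143)^(1/0.73) ≈ 2.3885.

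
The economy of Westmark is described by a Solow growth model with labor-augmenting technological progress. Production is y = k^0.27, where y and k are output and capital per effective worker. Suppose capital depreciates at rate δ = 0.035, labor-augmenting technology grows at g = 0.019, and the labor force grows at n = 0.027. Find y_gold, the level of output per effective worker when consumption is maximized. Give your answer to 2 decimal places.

y_gold ≈ 1.56

Capital per effective worker breaks even when investment replaces (n + g + δ)·k; here n + g + δ = 0.081.
At the golden rule the marginal product of capital equals n+g+δ: 0.27·k^(0.27−1) = 0.081. Solving, k_gold = (0.27/0.081)^(1/0.73) ≈ 5.2032.
Output: y_gold = k_gold^0.27 = 5.2032^0.27 ≈ 1.5610.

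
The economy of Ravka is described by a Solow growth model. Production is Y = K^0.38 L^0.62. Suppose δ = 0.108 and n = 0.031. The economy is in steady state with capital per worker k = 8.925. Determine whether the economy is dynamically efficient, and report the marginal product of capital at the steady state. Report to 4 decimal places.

dynamically inefficient; MPK ≈ 0.0978

n + δ = 0.031 + 0.108 = 0.139.
MPK = 0.38·k^(0.38−1) = 0.38·8.925^(-0.62) ≈ 0.0978.
MPK < 0.139, so the economy is dynamically inefficient (over-saving).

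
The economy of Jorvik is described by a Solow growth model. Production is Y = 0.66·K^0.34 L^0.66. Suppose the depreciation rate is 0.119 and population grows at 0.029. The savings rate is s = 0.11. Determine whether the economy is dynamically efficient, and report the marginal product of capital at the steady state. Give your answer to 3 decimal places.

The effective depreciation rate is n + δ = 0.029 + 0.119 = 0.148.
Steady-state k*: s·A·k^0.34 = 0.148·k gives k* = (0.11·0.66/0.148)^(1/0.66) ≈ 0.3399.
MPK = 0.34·0.66·0.3399^(-0.66) ≈ 0.4575.
MPK > n+δ = 0.148, so the economy is dynamically efficient (under-saving).

dynamically efficient; MPK ≈ 0.457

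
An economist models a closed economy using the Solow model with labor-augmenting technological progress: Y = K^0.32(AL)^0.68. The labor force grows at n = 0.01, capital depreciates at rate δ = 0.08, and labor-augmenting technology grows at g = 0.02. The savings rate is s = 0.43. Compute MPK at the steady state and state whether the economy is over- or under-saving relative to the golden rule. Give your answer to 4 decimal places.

n + g + δ = 0.01 + 0.02 + 0.08 = 0.11.
Steady-state k*: s·k^0.32 = 0.11·k gives k* = (0.43/0.11)^(1/0.68) ≈ 7.4251.
MPK = 0.32·7.4251^(-0.68) ≈ 0.0819.
MPK < n+g+δ = 0.11, so the economy is dynamically inefficient (over-saving).

over-saving; MPK ≈ 0.0819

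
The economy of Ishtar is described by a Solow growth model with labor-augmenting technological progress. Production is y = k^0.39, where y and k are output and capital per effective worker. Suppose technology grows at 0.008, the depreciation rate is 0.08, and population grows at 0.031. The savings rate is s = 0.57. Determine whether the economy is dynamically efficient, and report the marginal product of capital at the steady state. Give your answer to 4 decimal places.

n + g + δ = 0.031 + 0.008 + 0.08 = 0.119.
Steady-state k*: s·k^0.39 = 0.119·k gives k* = (0.57/0.119)^(1/0.61) ≈ 13.0404.
MPK = 0.39·13.0404^(-0.61) ≈ 0.0814.
MPK < n+g+δ = 0.119, so the economy is dynamically inefficient (over-saving).

dynamically inefficient; MPK ≈ 0.0814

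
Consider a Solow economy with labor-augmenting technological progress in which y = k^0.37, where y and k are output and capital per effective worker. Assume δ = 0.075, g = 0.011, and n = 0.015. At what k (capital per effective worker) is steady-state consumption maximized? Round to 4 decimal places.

k_gold ≈ 7.8532

The effective depreciation rate is n + g + δ = 0.015 + 0.011 + 0.075 = 0.101.
Maximizing c = f(k) − (n+g+δ)·k gives f'(k) = n+g+δ, i.e. 0.37·k^(0.37−1) = 0.101, so k_gold = (0.37/0.101)^(1/0.63) ≈ 7.8532.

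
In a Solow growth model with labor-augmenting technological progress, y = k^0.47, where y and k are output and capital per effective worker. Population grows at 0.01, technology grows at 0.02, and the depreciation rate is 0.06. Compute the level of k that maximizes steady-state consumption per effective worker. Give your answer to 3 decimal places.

Break-even investment rate: n + g + δ = 0.01 + 0.02 + 0.06 = 0.09.
Maximizing c = f(k) − (n+g+δ)·k gives f'(k) = n+g+δ, i.e. 0.47·k^(0.47−1) = 0.09, so k_gold = (0.47/0.09)^(1/0.53) ≈ 22.6175.

k_gold ≈ 22.617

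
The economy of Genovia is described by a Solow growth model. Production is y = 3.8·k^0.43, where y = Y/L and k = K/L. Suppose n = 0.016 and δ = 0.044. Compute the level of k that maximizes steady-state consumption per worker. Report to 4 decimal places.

Break-even investment rate: n + δ = 0.016 + 0.044 = 0.06.
Setting f'(k) = n+δ gives 0.43·3.8·k^(0.43−1) = 0.06, hence k_gold = (0.43·3.8/0.06)^(1/0.57) ≈ 329.3978.

k_gold ≈ 329.3978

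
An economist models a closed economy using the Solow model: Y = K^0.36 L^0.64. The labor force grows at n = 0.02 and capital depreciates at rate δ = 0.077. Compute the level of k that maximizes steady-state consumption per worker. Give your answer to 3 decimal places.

k_gold ≈ 7.761

Capital per worker breaks even when investment replaces (n + δ)·k; here n + δ = 0.097.
Setting f'(k) = n+δ gives 0.36·k^(0.36−1) = 0.097, hence k_gold = (0.36/0.097)^(1/0.64) ≈ 7.7605.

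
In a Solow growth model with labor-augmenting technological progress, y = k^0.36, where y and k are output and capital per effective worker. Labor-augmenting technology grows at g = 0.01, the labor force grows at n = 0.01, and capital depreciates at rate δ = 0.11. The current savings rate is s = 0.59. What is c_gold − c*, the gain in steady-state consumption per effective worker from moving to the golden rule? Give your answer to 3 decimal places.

Δc ≈ 0.175

Break-even investment rate: n + g + δ = 0.01 + 0.01 + 0.11 = 0.13.
Current steady state (s = 0.59): k* = (0.59/0.13)^(1/0.64) ≈ 10.6272, y* = 10.6272^0.36 ≈ 2.3416, c* = (1−0.59)·2.3416 ≈ 0.9601.
Maximizing c = f(k) − (n+g+δ)·k gives f'(k) = n+g+δ, i.e. 0.36·k^(0.36−1) = 0.13, so k_gold = (0.36/0.13)^(1/0.64) ≈ 4.9112.
y_gold = 4.9112^0.36 ≈ 1.7735, c_gold = y_gold − 0.13·k_gold ≈ 1.1350.
Gain: Δc = 1.1350 − 0.9601 ≈ 0.1750.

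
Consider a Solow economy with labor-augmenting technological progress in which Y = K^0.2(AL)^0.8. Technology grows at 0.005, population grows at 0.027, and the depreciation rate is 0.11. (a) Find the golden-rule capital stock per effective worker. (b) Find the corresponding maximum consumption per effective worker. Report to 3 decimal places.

Break-even investment rate: n + g + δ = 0.027 + 0.005 + 0.11 = 0.142.
Maximizing c = f(k) − (n+g+δ)·k gives f'(k) = n+g+δ, i.e. 0.2·k^(0.2−1) = 0.142, so k_gold = (0.2/0.142)^(1/0.8) ≈ 1.5344.
y_gold = 1.5344^0.2 ≈ 1.0894; c_gold = y_gold − 0.142·k_gold ≈ 0.8715.

(a) k_gold ≈ 1.534; (b) c_gold ≈ 0.872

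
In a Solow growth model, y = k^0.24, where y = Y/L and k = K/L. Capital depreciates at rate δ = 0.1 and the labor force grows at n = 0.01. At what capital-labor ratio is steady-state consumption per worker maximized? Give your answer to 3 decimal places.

k_gold ≈ 2.791

The effective depreciation rate is n + δ = 0.01 + 0.1 = 0.11.
Golden rule sets MPK = n+δ: 0.24·k^(0.24−1) = 0.11, so k_gold = (0.24/0.11)^(1/0.76) ≈ 2.7913.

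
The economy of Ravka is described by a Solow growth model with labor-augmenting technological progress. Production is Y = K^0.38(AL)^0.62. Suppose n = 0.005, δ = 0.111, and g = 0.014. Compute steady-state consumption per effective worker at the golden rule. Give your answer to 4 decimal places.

The effective depreciation rate is n + g + δ = 0.005 + 0.014 + 0.111 = 0.13.
Golden rule sets MPK = n+g+δ: 0.38·k^(0.38−1) = 0.13, so k_gold = (0.38/0.13)^(1/0.62) ≈ 5.6410.
y_gold = 5.6410^0.38 ≈ 1.9298.
c_gold = y_gold − (n+g+δ)·k_gold = 1.9298 − 0.13·5.6410 ≈ 1.1965.

c_gold ≈ 1.1965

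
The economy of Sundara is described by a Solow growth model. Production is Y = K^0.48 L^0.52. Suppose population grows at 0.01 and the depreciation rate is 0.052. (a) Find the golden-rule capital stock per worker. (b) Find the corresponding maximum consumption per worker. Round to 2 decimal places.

The effective depreciation rate is n + δ = 0.01 + 0.052 = 0.062.
Golden rule sets MPK = n+δ: 0.48·k^(0.48−1) = 0.062, so k_gold = (0.48/0.062)^(1/0.52) ≈ 51.2066.
y_gold = 51.2066^0.48 ≈ 6.6142; c_gold = y_gold − 0.062·k_gold ≈ 3.4394.

(a) k_gold ≈ 51.21; (b) c_gold ≈ 3.44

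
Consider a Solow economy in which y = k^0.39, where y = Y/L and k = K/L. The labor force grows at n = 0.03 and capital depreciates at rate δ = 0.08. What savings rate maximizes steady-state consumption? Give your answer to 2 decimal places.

n + δ = 0.03 + 0.08 = 0.11.
At the golden rule MPK = n+δ, and in any Cobb-Douglas steady state s = (n+δ)·k/y = MPK·k/y = capital's share 0.39.

s_gold = 0.39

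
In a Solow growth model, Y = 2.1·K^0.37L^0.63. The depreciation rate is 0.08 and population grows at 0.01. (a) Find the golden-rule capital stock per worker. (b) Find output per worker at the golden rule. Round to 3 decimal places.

(a) k_gold ≈ 30.619; (b) y_gold ≈ 7.448

The effective depreciation rate is n + δ = 0.01 + 0.08 = 0.09.
At the golden rule the marginal product of capital equals n+δ: 0.37·2.1·k^(0.37−1) = 0.09. Solving, k_gold = (0.37·2.1/0.09)^(1/0.63) ≈ 30.6195.
y_gold = 2.1·30.6195^0.37 ≈ 7.4480.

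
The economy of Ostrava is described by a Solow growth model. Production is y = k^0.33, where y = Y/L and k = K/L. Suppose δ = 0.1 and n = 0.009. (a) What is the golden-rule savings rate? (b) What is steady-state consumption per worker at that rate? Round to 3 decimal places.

(a) s_gold = 0.330; (b) c_gold ≈ 1.156

Capital per worker breaks even when investment replaces (n + δ)·k; here n + δ = 0.109.
For Cobb-Douglas, s_gold equals capital's share: s_gold = 0.33.
Golden rule sets MPK = n+δ: 0.33·k^(0.33−1) = 0.109, so k_gold = (0.33/0.109)^(1/0.67) ≈ 5.2245.
y_gold = 5.2245^0.33 ≈ 1.7257; c_gold = (1−0.33)·y_gold ≈ 1.1562.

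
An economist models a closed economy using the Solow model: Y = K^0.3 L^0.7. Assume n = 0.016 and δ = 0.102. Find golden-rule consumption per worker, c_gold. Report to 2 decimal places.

c_gold ≈ 1.04

Break-even investment rate: n + δ = 0.016 + 0.102 = 0.118.
Maximizing c = f(k) − (n+δ)·k gives f'(k) = n+δ, i.e. 0.3·k^(0.3−1) = 0.118, so k_gold = (0.3/0.118)^(1/0.7) ≈ 3.7924.
y_gold = 3.7924^0.3 ≈ 1.4917.
c_gold = y_gold − (n+δ)·k_gold = 1.4917 − 0.118·3.7924 ≈ 1.0442.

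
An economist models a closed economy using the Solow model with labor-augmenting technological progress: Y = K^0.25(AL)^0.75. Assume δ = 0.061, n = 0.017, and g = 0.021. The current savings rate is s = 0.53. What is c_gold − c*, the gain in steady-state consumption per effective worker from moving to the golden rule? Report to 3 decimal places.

Capital per effective worker breaks even when investment replaces (n + g + δ)·k; here n + g + δ = 0.099.
Current steady state (s = 0.53): k* = (0.53/0.099)^(1/0.75) ≈ 9.3653, y* = 9.3653^0.25 ≈ 1.7494, c* = (1−0.53)·1.7494 ≈ 0.8222.
Setting f'(k) = n+g+δ gives 0.25·k^(0.25−1) = 0.099, hence k_gold = (0.25/0.099)^(1/0.75) ≈ 3.4388.
y_gold = 3.4388^0.25 ≈ 1.3618, c_gold = y_gold − 0.099·k_gold ≈ 1.0213.
Gain: Δc = 1.0213 − 0.8222 ≈ 0.1991.

Δc ≈ 0.199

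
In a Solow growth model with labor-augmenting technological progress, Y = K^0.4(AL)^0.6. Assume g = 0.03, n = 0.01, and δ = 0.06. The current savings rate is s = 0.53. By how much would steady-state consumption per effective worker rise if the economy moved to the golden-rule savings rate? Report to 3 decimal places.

Δc ≈ 0.083

Break-even investment rate: n + g + δ = 0.01 + 0.03 + 0.06 = 0.1.
Current steady state (s = 0.53): k* = (0.53/0.1)^(1/0.6) ≈ 16.1111, y* = 16.1111^0.4 ≈ 3.0398, c* = (1−0.53)·3.0398 ≈ 1.4287.
Setting f'(k) = n+g+δ gives 0.4·k^(0.4−1) = 0.1, hence k_gold = (0.4/0.1)^(1/0.6) ≈ 10.0794.
y_gold = 10.0794^0.4 ≈ 2.5198, c_gold = y_gold − 0.1·k_gold ≈ 1.5119.
Gain: Δc = 1.5119 − 1.4287 ≈ 0.0832.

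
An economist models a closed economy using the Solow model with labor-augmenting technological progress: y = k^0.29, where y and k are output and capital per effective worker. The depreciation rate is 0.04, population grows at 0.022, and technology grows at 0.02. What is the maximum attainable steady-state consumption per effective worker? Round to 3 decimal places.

Capital per effective worker breaks even when investment replaces (n + g + δ)·k; here n + g + δ = 0.082.
Maximizing c = f(k) − (n+g+δ)·k gives f'(k) = n+g+δ, i.e. 0.29·k^(0.29−1) = 0.082, so k_gold = (0.29/0.082)^(1/0.71) ≈ 5.9245.
y_gold = 5.9245^0.29 ≈ 1.6752.
c_gold = y_gold − (n+g+δ)·k_gold = 1.6752 − 0.082·5.9245 ≈ 1.1894.

c_gold ≈ 1.189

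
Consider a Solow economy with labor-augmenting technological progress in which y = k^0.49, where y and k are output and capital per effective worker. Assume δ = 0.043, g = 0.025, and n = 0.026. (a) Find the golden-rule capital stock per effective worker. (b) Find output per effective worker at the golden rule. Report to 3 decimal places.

(a) k_gold ≈ 25.469; (b) y_gold ≈ 4.886

n + g + δ = 0.026 + 0.025 + 0.043 = 0.094.
Setting f'(k) = n+g+δ gives 0.49·k^(0.49−1) = 0.094, hence k_gold = (0.49/0.094)^(1/0.51) ≈ 25.4692.
y_gold = 25.4692^0.49 ≈ 4.8859.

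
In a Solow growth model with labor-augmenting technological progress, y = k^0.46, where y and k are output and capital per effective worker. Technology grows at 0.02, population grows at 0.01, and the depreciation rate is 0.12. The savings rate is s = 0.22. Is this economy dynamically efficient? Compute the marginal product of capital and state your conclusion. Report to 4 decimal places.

The effective depreciation rate is n + g + δ = 0.01 + 0.02 + 0.12 = 0.15.
Steady-state k*: s·k^0.46 = 0.15·k gives k* = (0.22/0.15)^(1/0.54) ≈ 2.0325.
MPK = 0.46·2.0325^(-0.54) ≈ 0.3136.
MPK > n+g+δ = 0.15, so the economy is dynamically efficient (under-saving).

dynamically efficient; MPK ≈ 0.3136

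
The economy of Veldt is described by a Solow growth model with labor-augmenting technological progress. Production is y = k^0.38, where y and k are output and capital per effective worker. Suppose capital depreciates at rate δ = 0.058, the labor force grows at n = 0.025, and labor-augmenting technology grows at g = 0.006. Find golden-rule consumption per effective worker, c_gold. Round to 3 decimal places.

c_gold ≈ 1.509

Break-even investment rate: n + g + δ = 0.025 + 0.006 + 0.058 = 0.089.
Maximizing c = f(k) − (n+g+δ)·k gives f'(k) = n+g+δ, i.e. 0.38·k^(0.38−1) = 0.089, so k_gold = (0.38/0.089)^(1/0.62) ≈ 10.3935.
y_gold = 10.3935^0.38 ≈ 2.4343.
c_gold = y_gold − (n+g+δ)·k_gold = 2.4343 − 0.089·10.3935 ≈ 1.5093.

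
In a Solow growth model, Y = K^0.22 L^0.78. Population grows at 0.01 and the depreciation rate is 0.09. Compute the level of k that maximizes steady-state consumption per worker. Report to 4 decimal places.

Capital per worker breaks even when investment replaces (n + δ)·k; here n + δ = 0.1.
At the golden rule the marginal product of capital equals n+δ: 0.22·k^(0.22−1) = 0.1. Solving, k_gold = (0.22/0.1)^(1/0.78) ≈ 2.7479.

k_gold ≈ 2.7479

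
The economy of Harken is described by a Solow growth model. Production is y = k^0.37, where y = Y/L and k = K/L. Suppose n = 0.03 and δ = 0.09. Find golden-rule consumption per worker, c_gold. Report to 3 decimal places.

c_gold ≈ 1.221

Break-even investment rate: n + δ = 0.03 + 0.09 = 0.12.
Golden rule sets MPK = n+δ: 0.37·k^(0.37−1) = 0.12, so k_gold = (0.37/0.12)^(1/0.63) ≈ 5.9734.
y_gold = 5.9734^0.37 ≈ 1.9373.
c_gold = y_gold − (n+δ)·k_gold = 1.9373 − 0.12·5.9734 ≈ 1.2205.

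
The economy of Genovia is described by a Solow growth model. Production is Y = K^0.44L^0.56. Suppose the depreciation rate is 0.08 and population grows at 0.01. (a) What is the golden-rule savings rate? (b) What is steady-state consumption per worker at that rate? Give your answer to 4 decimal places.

n + δ = 0.01 + 0.08 = 0.09.
For Cobb-Douglas, s_gold equals capital's share: s_gold = 0.44.
At the golden rule the marginal product of capital equals n+δ: 0.44·k^(0.44−1) = 0.09. Solving, k_gold = (0.44/0.09)^(1/0.56) ≈ 17.0111.
y_gold = 17.0111^0.44 ≈ 3.4795; c_gold = (1−0.44)·y_gold ≈ 1.9485.

(a) s_gold = 0.4400; (b) c_gold ≈ 1.9485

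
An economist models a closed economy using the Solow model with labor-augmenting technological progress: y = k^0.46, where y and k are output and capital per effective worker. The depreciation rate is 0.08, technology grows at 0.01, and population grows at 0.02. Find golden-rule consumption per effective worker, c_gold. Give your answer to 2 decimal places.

The effective depreciation rate is n + g + δ = 0.02 + 0.01 + 0.08 = 0.11.
Setting f'(k) = n+g+δ gives 0.46·k^(0.46−1) = 0.11, hence k_gold = (0.46/0.11)^(1/0.54) ≈ 14.1474.
y_gold = 14.1474^0.46 ≈ 3.3831.
c_gold = y_gold − (n+g+δ)·k_gold = 3.3831 − 0.11·14.1474 ≈ 1.8269.

c_gold ≈ 1.83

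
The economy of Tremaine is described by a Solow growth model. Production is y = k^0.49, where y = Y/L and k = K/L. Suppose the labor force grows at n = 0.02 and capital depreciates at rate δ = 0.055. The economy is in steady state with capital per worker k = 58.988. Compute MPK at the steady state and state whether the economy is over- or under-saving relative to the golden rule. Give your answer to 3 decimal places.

over-saving; MPK ≈ 0.061

Break-even investment rate: n + δ = 0.02 + 0.055 = 0.075.
MPK = 0.49·k^(0.49−1) = 0.49·58.988^(-0.51) ≈ 0.0613.
MPK < 0.075, so the economy is dynamically inefficient (over-saving).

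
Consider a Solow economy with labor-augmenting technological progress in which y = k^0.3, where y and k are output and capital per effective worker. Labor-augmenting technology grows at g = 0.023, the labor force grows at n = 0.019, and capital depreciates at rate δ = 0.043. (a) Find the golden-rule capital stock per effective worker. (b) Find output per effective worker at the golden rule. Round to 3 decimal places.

(a) k_gold ≈ 6.059; (b) y_gold ≈ 1.717

The effective depreciation rate is n + g + δ = 0.019 + 0.023 + 0.043 = 0.085.
Setting f'(k) = n+g+δ gives 0.3·k^(0.3−1) = 0.085, hence k_gold = (0.3/0.085)^(1/0.7) ≈ 6.0594.
y_gold = 6.0594^0.3 ≈ 1.7168.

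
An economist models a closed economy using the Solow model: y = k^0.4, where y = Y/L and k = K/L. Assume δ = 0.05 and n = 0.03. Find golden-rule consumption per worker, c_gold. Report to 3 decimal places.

c_gold ≈ 1.754

n + δ = 0.03 + 0.05 = 0.08.
Maximizing c = f(k) − (n+δ)·k gives f'(k) = n+δ, i.e. 0.4·k^(0.4−1) = 0.08, so k_gold = (0.4/0.08)^(1/0.6) ≈ 14.6201.
y_gold = 14.6201^0.4 ≈ 2.9240.
c_gold = y_gold − (n+δ)·k_gold = 2.9240 − 0.08·14.6201 ≈ 1.7544.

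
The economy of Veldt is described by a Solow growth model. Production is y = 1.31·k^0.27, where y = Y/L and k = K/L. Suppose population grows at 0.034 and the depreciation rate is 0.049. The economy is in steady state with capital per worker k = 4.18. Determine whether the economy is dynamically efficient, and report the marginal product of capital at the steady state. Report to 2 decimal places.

dynamically efficient; MPK ≈ 0.12

n + δ = 0.034 + 0.049 = 0.083.
MPK = 0.27·1.31·k^(0.27−1) = 0.27·1.31·4.18^(-0.73) ≈ 0.1245.
MPK > 0.083, so the economy is dynamically efficient (under-saving).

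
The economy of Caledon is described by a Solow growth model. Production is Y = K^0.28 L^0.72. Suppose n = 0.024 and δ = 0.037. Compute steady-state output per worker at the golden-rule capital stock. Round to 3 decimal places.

The effective depreciation rate is n + δ = 0.024 + 0.037 = 0.061.
At the golden rule the marginal product of capital equals n+δ: 0.28·k^(0.28−1) = 0.061. Solving, k_gold = (0.28/0.061)^(1/0.72) ≈ 8.3024.
Output: y_gold = k_gold^0.28 = 8.3024^0.28 ≈ 1.8087.

y_gold ≈ 1.809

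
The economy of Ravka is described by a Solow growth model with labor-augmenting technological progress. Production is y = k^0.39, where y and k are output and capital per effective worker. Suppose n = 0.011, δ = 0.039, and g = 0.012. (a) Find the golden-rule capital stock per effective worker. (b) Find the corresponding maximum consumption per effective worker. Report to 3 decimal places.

n + g + δ = 0.011 + 0.012 + 0.039 = 0.062.
Golden rule sets MPK = n+g+δ: 0.39·k^(0.39−1) = 0.062, so k_gold = (0.39/0.062)^(1/0.61) ≈ 20.3845.
y_gold = 20.3845^0.39 ≈ 3.2406; c_gold = y_gold − 0.062·k_gold ≈ 1.9768.

(a) k_gold ≈ 20.384; (b) c_gold ≈ 1.977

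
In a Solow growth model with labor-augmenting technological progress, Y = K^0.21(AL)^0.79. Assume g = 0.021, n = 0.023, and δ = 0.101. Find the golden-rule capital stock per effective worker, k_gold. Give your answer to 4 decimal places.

k_gold ≈ 1.5981

n + g + δ = 0.023 + 0.021 + 0.101 = 0.145.
At the golden rule the marginal product of capital equals n+g+δ: 0.21·k^(0.21−1) = 0.145. Solving, k_gold = (0.21/0.145)^(1/0.79) ≈ 1.5981.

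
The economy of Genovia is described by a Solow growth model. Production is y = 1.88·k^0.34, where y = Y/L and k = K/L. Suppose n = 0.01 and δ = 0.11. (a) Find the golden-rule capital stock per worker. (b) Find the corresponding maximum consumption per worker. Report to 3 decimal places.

(a) k_gold ≈ 12.609; (b) c_gold ≈ 2.937

The effective depreciation rate is n + δ = 0.01 + 0.11 = 0.12.
Golden rule sets MPK = n+δ: 0.34·1.88·k^(0.34−1) = 0.12, so k_gold = (0.34·1.88/0.12)^(1/0.66) ≈ 12.6093.
y_gold = 1.88·12.6093^0.34 ≈ 4.4503; c_gold = y_gold − 0.12·k_gold ≈ 2.9372.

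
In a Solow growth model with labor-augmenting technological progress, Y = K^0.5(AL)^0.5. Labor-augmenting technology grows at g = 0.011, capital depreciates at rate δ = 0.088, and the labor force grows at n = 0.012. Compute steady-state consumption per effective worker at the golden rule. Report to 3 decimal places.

c_gold ≈ 2.252

n + g + δ = 0.012 + 0.011 + 0.088 = 0.111.
Golden rule sets MPK = n+g+δ: 0.5·k^(0.5−1) = 0.111, so k_gold = (0.5/0.111)^(1/0.5) ≈ 20.2906.
y_gold = 20.2906^0.5 ≈ 4.5045.
c_gold = y_gold − (n+g+δ)·k_gold = 4.5045 − 0.111·20.2906 ≈ 2.2523.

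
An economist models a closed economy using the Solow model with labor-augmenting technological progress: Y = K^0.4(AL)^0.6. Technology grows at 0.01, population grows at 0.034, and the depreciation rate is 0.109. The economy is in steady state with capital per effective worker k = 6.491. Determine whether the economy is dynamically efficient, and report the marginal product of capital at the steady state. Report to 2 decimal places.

dynamically inefficient; MPK ≈ 0.13

Capital per effective worker breaks even when investment replaces (n + g + δ)·k; here n + g + δ = 0.153.
MPK = 0.4·k^(0.4−1) = 0.4·6.491^(-0.6) ≈ 0.1302.
MPK < 0.153, so the economy is dynamically inefficient (over-saving).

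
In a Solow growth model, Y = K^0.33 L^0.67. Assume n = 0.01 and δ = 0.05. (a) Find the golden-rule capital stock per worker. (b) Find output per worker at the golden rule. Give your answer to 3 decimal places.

n + δ = 0.01 + 0.05 = 0.06.
Setting f'(k) = n+δ gives 0.33·k^(0.33−1) = 0.06, hence k_gold = (0.33/0.06)^(1/0.67) ≈ 12.7356.
y_gold = 12.7356^0.33 ≈ 2.3156.

(a) k_gold ≈ 12.736; (b) y_gold ≈ 2.316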